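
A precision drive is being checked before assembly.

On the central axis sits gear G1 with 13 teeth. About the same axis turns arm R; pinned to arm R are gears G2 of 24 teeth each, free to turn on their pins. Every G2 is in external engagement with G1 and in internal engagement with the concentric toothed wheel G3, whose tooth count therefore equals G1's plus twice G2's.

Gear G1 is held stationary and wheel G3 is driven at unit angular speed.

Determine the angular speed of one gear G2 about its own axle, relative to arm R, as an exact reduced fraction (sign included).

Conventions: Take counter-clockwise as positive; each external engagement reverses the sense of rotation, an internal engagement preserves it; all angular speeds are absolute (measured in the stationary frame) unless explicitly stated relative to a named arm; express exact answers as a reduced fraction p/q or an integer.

planetary set (13T centre, 24T on arm, 61T internal) — Willis relation
ring teeth: 13 + 2·24 = 61
13(ω_sun−ω_arm) = −61(ω_ring−ω_arm),  ω_sun = 0, ω_ring = 1
13(0−ω_arm) = −61(1−ω_arm)  ⇒  74·ω_arm = 61  ⇒  ω_arm = 61/74
sun–planet mesh: 13·(0−61/74) = −24·(ω_p−ω_arm)  ⇒  ω_p−ω_arm = 793/1776
exact speed ratio = 793/1776

793/1776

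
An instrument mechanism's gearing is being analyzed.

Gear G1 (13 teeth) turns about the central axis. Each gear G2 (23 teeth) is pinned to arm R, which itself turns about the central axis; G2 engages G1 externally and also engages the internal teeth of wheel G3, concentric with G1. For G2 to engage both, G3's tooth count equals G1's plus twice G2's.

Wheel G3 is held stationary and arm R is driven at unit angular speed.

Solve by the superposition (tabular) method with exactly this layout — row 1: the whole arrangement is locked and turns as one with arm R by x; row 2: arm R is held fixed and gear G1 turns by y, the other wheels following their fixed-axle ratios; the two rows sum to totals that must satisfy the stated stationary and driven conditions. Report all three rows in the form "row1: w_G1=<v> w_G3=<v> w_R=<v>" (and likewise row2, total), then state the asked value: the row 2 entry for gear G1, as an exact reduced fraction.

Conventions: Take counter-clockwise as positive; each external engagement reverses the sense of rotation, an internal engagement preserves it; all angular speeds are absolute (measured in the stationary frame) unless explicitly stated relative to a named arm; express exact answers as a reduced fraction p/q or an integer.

topology: planetary set — G1 13T / G2 23T / G3 59T, arm = carrier (Willis)
row 1: whole set turns with the arm by x
superposition row 2 [arm held]: sun y, ring −(13/59)·y, arm 0
boundary: total ω_ring = x − (13/59)·y = 0 and total ω_arm = x = 1  ⇒  y = 59/13, x = 1
row 2 ring = −(13/59)·59/13 = -1
totals (row 1 + row 2): sun 1 + 59/13 = 72/13, ring 1 + (-1) = 0, arm 1 + 0 = 1
asked cell (row2, sun) = 59/13

row1: w_G1=1 w_G3=1 w_R=1
row2: w_G1=59/13 w_G3=-1 w_R=0
total: w_G1=72/13 w_G3=0 w_R=1
asked value: 59/13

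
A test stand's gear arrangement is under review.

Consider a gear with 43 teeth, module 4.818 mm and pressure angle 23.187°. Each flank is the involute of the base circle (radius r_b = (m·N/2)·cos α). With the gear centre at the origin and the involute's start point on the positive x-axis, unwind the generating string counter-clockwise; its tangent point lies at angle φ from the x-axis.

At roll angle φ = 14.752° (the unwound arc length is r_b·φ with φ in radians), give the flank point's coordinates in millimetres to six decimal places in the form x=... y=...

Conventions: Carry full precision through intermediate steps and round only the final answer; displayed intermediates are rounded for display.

x=98.323735 y=0.538157

class = single-mesh tooth geometry [base-circle involute, m = 4.818, 43T]
pitch radius r_p = m·N/2 = 4.818·43/2 = 103.587000
base radius r_b = r_p·cos α = 103.587000·cos 23.187° = 95.219729
roll angle φ = 14.752° = 0.25747097 rad
x = r_b·(cos φ + φ·sin φ) = 98.323735
y = r_b·(sin φ − φ·cos φ) = 0.538157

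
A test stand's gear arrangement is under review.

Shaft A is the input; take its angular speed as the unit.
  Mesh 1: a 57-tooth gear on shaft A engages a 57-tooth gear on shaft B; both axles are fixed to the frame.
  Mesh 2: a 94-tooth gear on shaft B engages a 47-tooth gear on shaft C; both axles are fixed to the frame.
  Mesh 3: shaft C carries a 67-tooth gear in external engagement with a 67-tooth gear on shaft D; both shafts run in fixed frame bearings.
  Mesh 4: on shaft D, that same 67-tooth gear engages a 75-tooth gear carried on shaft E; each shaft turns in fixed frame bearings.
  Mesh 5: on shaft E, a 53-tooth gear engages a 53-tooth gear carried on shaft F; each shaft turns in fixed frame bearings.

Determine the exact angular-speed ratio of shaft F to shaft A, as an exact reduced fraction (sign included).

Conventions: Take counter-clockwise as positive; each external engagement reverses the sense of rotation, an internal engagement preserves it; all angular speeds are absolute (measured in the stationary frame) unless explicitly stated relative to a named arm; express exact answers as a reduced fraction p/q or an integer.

-134/75

class = fixed-axis compound train [5 meshes; 5 ratios multiply, 5 sense flips]
mesh 1 [57T→57T]: running ratio 1, sense −
mesh 2 [94T→47T]: running ratio 2, sense +
mesh 3 [67T→67T]: running ratio 2, sense −
mesh 4 [67T→75T]: running ratio 134/75, sense +
mesh 5 [53T→53T]: running ratio 134/75, sense −
ω_out/ω_in = -134/75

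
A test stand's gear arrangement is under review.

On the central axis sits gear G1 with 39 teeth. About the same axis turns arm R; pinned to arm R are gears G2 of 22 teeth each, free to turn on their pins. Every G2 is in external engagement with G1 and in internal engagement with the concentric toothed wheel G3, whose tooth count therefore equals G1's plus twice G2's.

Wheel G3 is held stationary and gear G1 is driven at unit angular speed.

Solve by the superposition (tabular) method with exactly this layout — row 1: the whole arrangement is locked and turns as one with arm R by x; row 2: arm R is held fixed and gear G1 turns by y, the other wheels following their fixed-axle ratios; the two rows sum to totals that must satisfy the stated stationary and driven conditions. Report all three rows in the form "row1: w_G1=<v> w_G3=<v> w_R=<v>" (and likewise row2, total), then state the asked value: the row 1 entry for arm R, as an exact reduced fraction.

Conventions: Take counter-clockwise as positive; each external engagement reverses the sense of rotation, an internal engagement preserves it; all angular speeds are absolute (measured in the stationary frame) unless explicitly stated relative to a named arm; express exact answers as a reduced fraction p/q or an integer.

class = planetary set [G3 = 39+2·22 = 83; Willis about the carrier]
superposition row 1 [locked train]: every member turns x
row 2: sun turns y, ring = −(39/83)·y, arm 0
boundary: total ω_ring = x − (39/83)·y = 0 and total ω_sun = x + y = 1  ⇒  y = 83/122, x = 39/122
row 2 ring = −(39/83)·83/122 = -39/122
totals (row 1 + row 2): sun 39/122 + 83/122 = 1, ring 39/122 + (-39/122) = 0, arm 39/122 + 0 = 39/122
asked cell (row1, arm) = 39/122

row1: w_G1=39/122 w_G3=39/122 w_R=39/122
row2: w_G1=83/122 w_G3=-39/122 w_R=0
total: w_G1=1 w_G3=0 w_R=39/122
asked value: 39/122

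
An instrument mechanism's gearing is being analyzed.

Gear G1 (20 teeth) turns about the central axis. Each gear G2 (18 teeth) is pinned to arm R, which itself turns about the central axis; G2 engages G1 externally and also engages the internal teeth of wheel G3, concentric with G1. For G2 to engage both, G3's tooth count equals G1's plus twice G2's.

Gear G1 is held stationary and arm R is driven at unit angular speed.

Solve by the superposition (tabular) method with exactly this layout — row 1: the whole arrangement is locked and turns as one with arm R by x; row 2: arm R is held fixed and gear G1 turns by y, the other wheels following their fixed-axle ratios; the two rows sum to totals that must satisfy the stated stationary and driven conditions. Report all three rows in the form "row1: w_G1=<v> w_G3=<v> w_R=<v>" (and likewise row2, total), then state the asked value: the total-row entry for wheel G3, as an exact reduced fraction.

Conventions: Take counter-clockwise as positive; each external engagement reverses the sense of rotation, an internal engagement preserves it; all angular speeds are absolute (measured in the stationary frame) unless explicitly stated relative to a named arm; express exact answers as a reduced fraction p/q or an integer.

row1: w_G1=1 w_G3=1 w_R=1
row2: w_G1=-1 w_G3=5/14 w_R=0
total: w_G1=0 w_G3=19/14 w_R=1
asked value: 19/14

planetary set (20T centre, 18T on arm, 56T internal) — Willis relation
row 1: whole set turns with the arm by x
row 2 (arm held, sun turns y): ω_ring = −(20/56)·y, ω_arm = 0
boundary: total ω_sun = x + y = 0 and total ω_arm = x = 1  ⇒  y = -1, x = 1
row 2 ring = −(20/56)·(-1) = 5/14
totals (row 1 + row 2): sun 1 + (-1) = 0, ring 1 + 5/14 = 19/14, arm 1 + 0 = 1
asked cell (total, ring) = 19/14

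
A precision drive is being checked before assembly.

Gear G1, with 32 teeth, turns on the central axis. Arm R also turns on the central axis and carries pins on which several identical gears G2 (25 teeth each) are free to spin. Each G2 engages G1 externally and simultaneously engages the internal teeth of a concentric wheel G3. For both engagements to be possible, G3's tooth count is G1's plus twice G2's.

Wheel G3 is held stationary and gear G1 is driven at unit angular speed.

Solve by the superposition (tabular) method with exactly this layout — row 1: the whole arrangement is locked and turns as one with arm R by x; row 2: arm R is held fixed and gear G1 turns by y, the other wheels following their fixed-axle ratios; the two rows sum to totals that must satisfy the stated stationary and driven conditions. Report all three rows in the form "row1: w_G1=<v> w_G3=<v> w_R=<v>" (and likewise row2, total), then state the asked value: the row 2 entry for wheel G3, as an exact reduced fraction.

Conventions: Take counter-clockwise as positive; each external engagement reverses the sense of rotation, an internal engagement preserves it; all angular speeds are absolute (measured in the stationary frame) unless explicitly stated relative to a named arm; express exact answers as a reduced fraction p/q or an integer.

row1: w_G1=16/57 w_G3=16/57 w_R=16/57
row2: w_G1=41/57 w_G3=-16/57 w_R=0
total: w_G1=1 w_G3=0 w_R=16/57
asked value: -16/57

topology: planetary set — G1 32T / G2 25T / G3 82T, arm = carrier (Willis)
row 1: whole set turns with the arm by x
row 2: sun turns y, ring = −(32/82)·y, arm 0
boundary: total ω_ring = x − (32/82)·y = 0 and total ω_sun = x + y = 1  ⇒  y = 41/57, x = 16/57
row 2 ring = −(32/82)·41/57 = -16/57
totals (row 1 + row 2): sun 16/57 + 41/57 = 1, ring 16/57 + (-16/57) = 0, arm 16/57 + 0 = 16/57
asked cell (row2, ring) = -16/57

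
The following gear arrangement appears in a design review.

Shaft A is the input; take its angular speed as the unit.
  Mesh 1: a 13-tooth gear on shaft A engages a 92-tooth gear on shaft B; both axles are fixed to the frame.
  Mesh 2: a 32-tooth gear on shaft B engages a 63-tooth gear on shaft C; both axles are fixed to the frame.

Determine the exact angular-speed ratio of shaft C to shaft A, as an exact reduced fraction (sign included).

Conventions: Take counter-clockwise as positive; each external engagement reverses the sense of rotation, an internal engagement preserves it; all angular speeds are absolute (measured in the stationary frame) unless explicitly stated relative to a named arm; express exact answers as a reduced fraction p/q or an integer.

104/1449

class = fixed-axis compound train [2 meshes; 2 ratios multiply, 2 sense flips]
mesh 1 [13T→92T]: running ratio 13/92, sense −
mesh 2 [32T→63T]: running ratio 104/1449, sense +
ω_out/ω_in = 104/1449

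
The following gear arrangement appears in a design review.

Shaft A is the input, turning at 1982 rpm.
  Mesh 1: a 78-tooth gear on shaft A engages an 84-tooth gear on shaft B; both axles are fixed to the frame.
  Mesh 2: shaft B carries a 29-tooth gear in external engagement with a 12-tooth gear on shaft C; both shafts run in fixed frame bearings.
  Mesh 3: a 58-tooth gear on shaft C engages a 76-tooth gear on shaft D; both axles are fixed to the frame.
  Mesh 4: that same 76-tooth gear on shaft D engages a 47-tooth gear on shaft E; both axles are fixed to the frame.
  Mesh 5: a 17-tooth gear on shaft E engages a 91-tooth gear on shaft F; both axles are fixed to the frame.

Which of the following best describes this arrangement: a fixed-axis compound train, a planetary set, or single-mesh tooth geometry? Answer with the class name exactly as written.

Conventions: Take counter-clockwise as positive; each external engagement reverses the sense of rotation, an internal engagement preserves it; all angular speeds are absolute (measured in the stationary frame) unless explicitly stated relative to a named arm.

fixed-axis compound train

class = fixed-axis compound train [5 meshes; 5 ratios multiply, 5 sense flips]
classification: fixed-axis compound train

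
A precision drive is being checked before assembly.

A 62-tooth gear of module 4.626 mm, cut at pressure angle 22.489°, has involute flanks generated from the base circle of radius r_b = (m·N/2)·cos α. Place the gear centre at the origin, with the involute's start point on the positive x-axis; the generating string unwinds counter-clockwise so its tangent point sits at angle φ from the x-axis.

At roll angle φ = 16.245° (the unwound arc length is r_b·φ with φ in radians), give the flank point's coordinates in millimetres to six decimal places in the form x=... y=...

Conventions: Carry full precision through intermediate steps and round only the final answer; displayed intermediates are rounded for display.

x=137.719604 y=0.998601

class = single-mesh tooth geometry [base-circle involute, m = 4.626, 62T]
pitch radius r_p = m·N/2 = 4.626·62/2 = 143.406000
base radius r_b = r_p·cos α = 143.406000·cos 22.489° = 132.500402
roll angle φ = 16.245° = 0.28352874 rad
x = r_b·(cos φ + φ·sin φ) = 137.719604
y = r_b·(sin φ − φ·cos φ) = 0.998601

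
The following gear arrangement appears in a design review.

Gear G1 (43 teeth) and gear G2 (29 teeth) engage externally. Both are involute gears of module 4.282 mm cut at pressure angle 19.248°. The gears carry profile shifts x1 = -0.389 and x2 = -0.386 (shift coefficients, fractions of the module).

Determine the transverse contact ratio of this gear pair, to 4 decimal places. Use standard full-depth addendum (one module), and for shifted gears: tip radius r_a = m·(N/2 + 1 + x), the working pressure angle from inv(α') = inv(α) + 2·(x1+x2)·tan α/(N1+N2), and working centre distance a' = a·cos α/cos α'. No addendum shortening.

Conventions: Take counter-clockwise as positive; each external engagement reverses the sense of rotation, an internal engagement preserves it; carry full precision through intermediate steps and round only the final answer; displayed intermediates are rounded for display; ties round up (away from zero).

class = single-mesh tooth geometry [involute pair 43T × 29T, m = 4.282]
base radii: r_b1 = 86.916727, r_b2 = 58.618258
tip radii: r_a1 = 94.679302, r_a2 = 64.718148
inv(α') = inv(19.248°) + 2·(-0.389-0.386)·tan α/(43+29) = 0.00571850  ⇒  α' = 14.64720°
a' = a·cos α / cos α' = 154.1520·cos 19.248°/cos 14.64720° = 150.423572
action lengths: √(r_a1²−r_b1²) = 37.545343, √(r_a2²−r_b2²) = 27.428790
base pitch p_b = π·m·cos α = 12.700323
CR = (37.545343 + 27.428790 − 150.423572·sin 14.64720°)/12.700323 = 2.120974
contact ratio ≈ 2.1210

2.1210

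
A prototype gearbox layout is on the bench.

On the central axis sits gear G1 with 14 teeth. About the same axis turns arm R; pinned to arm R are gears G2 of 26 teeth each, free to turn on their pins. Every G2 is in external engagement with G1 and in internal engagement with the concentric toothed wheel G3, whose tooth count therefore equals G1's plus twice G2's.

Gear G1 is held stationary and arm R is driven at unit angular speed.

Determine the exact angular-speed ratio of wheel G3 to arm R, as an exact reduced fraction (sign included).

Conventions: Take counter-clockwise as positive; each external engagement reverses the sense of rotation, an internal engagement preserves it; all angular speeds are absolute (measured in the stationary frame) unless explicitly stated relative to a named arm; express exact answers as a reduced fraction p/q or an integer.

40/33

planetary set (14T centre, 26T on arm, 66T internal) — Willis relation
ring teeth: 14 + 2·26 = 66
14(ω_sun−ω_arm) = −66(ω_ring−ω_arm),  ω_sun = 0, ω_arm = 1
ω_ring = 1 − (14/66)(0−1) = 40/33
ω_out/ω_in = 40/33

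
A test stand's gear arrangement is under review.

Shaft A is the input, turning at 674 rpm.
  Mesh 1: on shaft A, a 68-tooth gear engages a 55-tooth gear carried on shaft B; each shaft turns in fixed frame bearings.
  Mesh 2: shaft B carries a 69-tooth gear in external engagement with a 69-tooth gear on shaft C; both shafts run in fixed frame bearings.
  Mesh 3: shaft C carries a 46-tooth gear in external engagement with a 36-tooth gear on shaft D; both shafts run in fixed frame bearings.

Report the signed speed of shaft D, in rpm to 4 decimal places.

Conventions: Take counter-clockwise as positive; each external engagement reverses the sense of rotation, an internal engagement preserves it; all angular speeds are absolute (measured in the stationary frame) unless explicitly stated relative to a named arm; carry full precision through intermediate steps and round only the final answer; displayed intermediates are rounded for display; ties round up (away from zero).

-1064.7838 rpm

topology: fixed-axis compound train — 3 meshes, A→D
mesh 1 [68T→55T]: ω = 674.0000×68/55 = 833.3091 rpm, sense flips to −
mesh 2 [69T→69T]: ω = 833.3091×69/69 = 833.3091 rpm, sense flips to +
mesh 3 [46T→36T]: ω = 833.3091×46/36 = 1064.7838 rpm, sense flips to −
signed output speed = -1064.7838 rpm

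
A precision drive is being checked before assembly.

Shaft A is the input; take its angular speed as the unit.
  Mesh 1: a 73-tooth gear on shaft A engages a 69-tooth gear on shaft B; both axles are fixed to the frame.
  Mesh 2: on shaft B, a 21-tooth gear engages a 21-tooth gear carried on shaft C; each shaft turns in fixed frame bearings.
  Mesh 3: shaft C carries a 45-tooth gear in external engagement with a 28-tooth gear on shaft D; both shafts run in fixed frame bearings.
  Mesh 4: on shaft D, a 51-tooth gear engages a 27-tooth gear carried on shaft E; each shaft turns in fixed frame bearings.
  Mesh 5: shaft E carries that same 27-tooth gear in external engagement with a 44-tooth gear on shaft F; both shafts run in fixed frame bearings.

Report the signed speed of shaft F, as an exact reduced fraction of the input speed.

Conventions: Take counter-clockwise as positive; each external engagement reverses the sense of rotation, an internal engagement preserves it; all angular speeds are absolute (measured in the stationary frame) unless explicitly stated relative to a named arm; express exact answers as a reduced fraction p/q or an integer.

-55845/28336

5-mesh fixed-axis compound train (all bearings frame-fixed)
mesh 1 [73T→69T]: |ω|/ω_in = 1×73/69 = 73/69, sense flips to −
mesh 2 [21T→21T]: |ω|/ω_in = (73/69)×21/21 = 73/69, sense flips to +
mesh 3 [45T→28T]: |ω|/ω_in = (73/69)×45/28 = 1095/644, sense flips to −
mesh 4 [51T→27T]: |ω|/ω_in = (1095/644)×51/27 = 6205/1932, sense flips to +
mesh 5 [27T→44T]: |ω|/ω_in = (6205/1932)×27/44 = 55845/28336, sense flips to −
signed output speed (× input speed) = -55845/28336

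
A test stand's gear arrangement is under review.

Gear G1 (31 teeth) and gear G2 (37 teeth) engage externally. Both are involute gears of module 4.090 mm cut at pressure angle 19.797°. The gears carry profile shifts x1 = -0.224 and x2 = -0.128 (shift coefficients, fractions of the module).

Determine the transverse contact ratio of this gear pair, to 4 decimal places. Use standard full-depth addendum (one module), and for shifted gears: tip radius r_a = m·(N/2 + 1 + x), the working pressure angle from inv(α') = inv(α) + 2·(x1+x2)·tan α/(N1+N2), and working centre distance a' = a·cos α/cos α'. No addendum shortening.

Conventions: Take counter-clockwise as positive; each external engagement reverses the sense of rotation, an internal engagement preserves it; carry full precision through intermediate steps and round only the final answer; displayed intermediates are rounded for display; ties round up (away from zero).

recognized (one external pair, fixed centres): single-mesh tooth geometry, m = 4.090, N1 = 31, N2 = 37
base radii: r_b1 = 59.648261, r_b2 = 71.193085
tip radii: r_a1 = 66.568840, r_a2 = 79.231480
inv(α') = inv(19.797°) + 2·(-0.224-0.128)·tan α/(31+37) = 0.01071350  ⇒  α' = 17.97449°
a' = a·cos α / cos α' = 139.0600·cos 19.797°/cos 17.97449° = 137.554848
action lengths: √(r_a1²−r_b1²) = 29.554957, √(r_a2²−r_b2²) = 34.773151
base pitch p_b = π·m·cos α = 12.089712
CR = (29.554957 + 34.773151 − 137.554848·sin 17.97449°)/12.089712 = 1.809768
contact ratio ≈ 1.8098

1.8098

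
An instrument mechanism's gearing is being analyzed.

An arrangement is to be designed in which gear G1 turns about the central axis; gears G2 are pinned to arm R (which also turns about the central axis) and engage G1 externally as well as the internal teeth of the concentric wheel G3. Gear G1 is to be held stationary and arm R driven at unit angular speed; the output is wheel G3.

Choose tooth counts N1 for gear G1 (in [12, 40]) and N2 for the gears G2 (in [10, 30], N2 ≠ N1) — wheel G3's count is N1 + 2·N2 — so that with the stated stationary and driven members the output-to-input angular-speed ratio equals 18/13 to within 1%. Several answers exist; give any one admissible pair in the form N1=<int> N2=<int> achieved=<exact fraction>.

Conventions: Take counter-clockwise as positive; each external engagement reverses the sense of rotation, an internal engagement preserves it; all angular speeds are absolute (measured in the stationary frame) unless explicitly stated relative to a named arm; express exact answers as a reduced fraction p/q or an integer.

topology: planetary set — design target 18/13, arm = carrier (Willis)
Willis with ω_sun = 0: ω_ring/ω_arm = (N1+N3)/N3; set equal to 18/13  ⇒  N3/N1 = 1/(18/13 − 1) = 13/5
N3 = N1 + 2·N2  ⇒  N2/N1 = (N3/N1 − 1)/2 = (13/5 − 1)/2 = 4/5
smallest multiple with N1 ≥ 12 and N2 ≥ 10: k = 3  ⇒  N1 = 3·5 = 15, N2 = 3·4 = 12 (N1 ≤ 40, N2 ≤ 30, N2 ≠ N1 ✓), N3 = 15 + 2·12 = 39
check: (N1+N3)/N3 with N1 = 15, N3 = 39 gives 18/13; |achieved − target| = 0 ≤ 9/650 ✓

N1=15 N2=12 achieved=18/13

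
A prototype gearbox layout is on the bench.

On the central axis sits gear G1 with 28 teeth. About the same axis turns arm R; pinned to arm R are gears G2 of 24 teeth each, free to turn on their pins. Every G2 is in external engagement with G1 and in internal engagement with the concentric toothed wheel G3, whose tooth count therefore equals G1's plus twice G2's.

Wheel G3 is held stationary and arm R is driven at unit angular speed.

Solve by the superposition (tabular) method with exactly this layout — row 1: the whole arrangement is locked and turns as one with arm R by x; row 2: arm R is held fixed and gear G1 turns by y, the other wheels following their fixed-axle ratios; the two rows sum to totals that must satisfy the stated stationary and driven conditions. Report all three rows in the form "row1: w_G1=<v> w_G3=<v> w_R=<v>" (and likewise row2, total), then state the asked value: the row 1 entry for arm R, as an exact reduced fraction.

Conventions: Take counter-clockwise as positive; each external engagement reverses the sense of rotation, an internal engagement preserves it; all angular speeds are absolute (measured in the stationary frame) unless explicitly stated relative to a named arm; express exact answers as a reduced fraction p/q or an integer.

row1: w_G1=1 w_G3=1 w_R=1
row2: w_G1=19/7 w_G3=-1 w_R=0
total: w_G1=26/7 w_G3=0 w_R=1
asked value: 1

recognized (axles ride arm R): planetary set, 28/24/76 teeth
row 1 (train locked, turned with arm): all members turn x
superposition row 2 [arm held]: sun y, ring −(28/76)·y, arm 0
boundary: total ω_ring = x − (28/76)·y = 0 and total ω_arm = x = 1  ⇒  y = 19/7, x = 1
row 2 ring = −(28/76)·19/7 = -1
totals (row 1 + row 2): sun 1 + 19/7 = 26/7, ring 1 + (-1) = 0, arm 1 + 0 = 1
asked cell (row1, arm) = 1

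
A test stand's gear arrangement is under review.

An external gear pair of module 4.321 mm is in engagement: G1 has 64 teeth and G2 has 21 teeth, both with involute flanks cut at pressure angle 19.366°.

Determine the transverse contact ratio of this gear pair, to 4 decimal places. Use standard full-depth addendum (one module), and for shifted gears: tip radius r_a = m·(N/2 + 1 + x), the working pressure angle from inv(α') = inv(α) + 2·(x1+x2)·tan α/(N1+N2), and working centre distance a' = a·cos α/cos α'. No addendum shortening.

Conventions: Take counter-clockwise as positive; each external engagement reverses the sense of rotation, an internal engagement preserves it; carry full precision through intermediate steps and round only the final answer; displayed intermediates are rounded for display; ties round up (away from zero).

1.7123

class = single-mesh tooth geometry [involute pair 64T × 21T, m = 4.321]
base radii: r_b1 = 130.448515, r_b2 = 42.803419
tip radii: r_a1 = 142.593000, r_a2 = 49.691500
no profile shift: α' = α, a' = a
action lengths: √(r_a1²−r_b1²) = 57.584274, √(r_a2²−r_b2²) = 25.241087
base pitch p_b = π·m·cos α = 12.806753
CR = (57.584274 + 25.241087 − 183.642500·sin 19.36600°)/12.806753 = 1.712320
contact ratio ≈ 1.7123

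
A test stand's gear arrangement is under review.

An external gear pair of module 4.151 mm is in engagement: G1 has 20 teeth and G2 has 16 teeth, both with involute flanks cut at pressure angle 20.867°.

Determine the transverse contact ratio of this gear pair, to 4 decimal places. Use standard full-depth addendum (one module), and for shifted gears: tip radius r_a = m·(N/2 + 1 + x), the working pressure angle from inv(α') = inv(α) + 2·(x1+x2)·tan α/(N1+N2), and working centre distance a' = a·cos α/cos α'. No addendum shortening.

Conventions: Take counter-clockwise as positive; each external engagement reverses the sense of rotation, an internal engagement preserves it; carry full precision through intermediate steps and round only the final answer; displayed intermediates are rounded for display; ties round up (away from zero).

single-mesh involute tooth geometry (20T engaging 16T at module 4.151)
base radii: r_b1 = 38.787350, r_b2 = 31.029880
tip radii: r_a1 = 45.661000, r_a2 = 37.359000
no profile shift: α' = α, a' = a
action lengths: √(r_a1²−r_b1²) = 24.092912, √(r_a2²−r_b2²) = 20.804841
base pitch p_b = π·m·cos α = 12.185405
CR = (24.092912 + 20.804841 − 74.718000·sin 20.86700°)/12.185405 = 1.500419
contact ratio ≈ 1.5004

1.5004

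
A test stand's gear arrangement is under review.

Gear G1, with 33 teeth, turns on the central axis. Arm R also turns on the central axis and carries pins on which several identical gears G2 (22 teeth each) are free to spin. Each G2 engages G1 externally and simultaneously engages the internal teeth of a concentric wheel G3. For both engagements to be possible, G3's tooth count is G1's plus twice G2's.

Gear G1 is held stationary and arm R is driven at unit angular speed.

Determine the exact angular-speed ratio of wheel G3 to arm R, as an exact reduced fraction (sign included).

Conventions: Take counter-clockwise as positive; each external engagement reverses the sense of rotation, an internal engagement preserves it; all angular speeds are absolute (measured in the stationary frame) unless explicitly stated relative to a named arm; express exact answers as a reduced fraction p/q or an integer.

topology: planetary set — G1 33T / G2 22T / G3 77T, arm = carrier (Willis)
ring teeth: 33 + 2·22 = 77
33(ω_sun−ω_arm) = −77(ω_ring−ω_arm),  ω_sun = 0, ω_arm = 1
ω_ring = 1 − (33/77)(0−1) = 10/7
ω_out/ω_in = 10/7

10/7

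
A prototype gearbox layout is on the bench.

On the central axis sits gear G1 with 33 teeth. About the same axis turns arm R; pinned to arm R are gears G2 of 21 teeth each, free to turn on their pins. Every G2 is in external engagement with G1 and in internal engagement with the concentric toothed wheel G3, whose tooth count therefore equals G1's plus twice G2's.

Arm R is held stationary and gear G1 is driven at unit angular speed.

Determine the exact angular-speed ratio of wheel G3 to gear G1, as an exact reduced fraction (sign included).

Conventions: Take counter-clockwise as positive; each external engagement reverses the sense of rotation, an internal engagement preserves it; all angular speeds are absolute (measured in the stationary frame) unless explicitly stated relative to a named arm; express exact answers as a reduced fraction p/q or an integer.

-11/25

recognized (axles ride arm R): planetary set, 33/21/75 teeth
ring teeth: 33 + 2·21 = 75
33(ω_sun−ω_arm) = −75(ω_ring−ω_arm),  ω_arm = 0, ω_sun = 1
ω_ring = 0 − (33/75)(1−0) = -11/25
ω_out/ω_in = -11/25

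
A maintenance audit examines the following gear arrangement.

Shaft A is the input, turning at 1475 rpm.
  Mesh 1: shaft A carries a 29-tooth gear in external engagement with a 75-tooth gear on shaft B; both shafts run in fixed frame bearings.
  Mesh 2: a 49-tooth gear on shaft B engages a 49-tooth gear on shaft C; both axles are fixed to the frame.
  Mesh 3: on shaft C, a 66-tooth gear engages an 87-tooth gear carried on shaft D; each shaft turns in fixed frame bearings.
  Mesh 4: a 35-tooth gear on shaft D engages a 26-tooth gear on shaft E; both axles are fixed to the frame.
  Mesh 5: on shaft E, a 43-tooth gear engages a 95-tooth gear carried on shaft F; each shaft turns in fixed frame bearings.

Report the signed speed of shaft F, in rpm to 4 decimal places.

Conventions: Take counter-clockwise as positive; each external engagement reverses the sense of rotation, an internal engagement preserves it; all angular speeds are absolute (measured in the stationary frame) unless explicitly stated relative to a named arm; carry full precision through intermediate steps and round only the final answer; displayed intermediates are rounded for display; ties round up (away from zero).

-263.6289 rpm

5-mesh fixed-axis compound train (all bearings frame-fixed)
mesh 1 [29T→75T]: ω = 1475.0000×29/75 = 570.3333 rpm, sense flips to −
mesh 2 [49T→49T]: ω = 570.3333×49/49 = 570.3333 rpm, sense flips to +
mesh 3 [66T→87T]: ω = 570.3333×66/87 = 432.6667 rpm, sense flips to −
mesh 4 [35T→26T]: ω = 432.6667×35/26 = 582.4359 rpm, sense flips to +
mesh 5 [43T→95T]: ω = 582.4359×43/95 = 263.6289 rpm, sense flips to −
signed output speed = -263.6289 rpm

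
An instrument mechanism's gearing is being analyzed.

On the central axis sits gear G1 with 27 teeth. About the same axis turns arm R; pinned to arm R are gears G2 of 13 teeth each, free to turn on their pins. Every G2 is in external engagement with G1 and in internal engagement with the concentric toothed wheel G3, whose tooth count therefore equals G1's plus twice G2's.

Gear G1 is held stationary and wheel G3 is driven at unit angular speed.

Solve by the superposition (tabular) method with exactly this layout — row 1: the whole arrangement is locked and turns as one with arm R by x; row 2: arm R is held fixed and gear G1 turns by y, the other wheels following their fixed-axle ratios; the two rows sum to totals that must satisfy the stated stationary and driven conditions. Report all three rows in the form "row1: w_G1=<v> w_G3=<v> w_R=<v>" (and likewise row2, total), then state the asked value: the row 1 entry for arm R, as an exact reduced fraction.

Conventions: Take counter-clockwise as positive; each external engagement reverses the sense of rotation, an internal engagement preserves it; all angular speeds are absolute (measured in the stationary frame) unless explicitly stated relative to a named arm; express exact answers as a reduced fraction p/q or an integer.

topology: planetary set — G1 27T / G2 13T / G3 53T, arm = carrier (Willis)
superposition row 1 [locked train]: every member turns x
row 2 — arm fixed, fixed-axis ratios: sun y, ring −(27/53)·y, arm 0
boundary: total ω_sun = x + y = 0 and total ω_ring = x − (27/53)·y = 1  ⇒  y = -53/80, x = 53/80
row 2 ring = −(27/53)·(-53/80) = 27/80
totals (row 1 + row 2): sun 53/80 + (-53/80) = 0, ring 53/80 + 27/80 = 1, arm 53/80 + 0 = 53/80
asked cell (row1, arm) = 53/80

row1: w_G1=53/80 w_G3=53/80 w_R=53/80
row2: w_G1=-53/80 w_G3=27/80 w_R=0
total: w_G1=0 w_G3=1 w_R=53/80
asked value: 53/80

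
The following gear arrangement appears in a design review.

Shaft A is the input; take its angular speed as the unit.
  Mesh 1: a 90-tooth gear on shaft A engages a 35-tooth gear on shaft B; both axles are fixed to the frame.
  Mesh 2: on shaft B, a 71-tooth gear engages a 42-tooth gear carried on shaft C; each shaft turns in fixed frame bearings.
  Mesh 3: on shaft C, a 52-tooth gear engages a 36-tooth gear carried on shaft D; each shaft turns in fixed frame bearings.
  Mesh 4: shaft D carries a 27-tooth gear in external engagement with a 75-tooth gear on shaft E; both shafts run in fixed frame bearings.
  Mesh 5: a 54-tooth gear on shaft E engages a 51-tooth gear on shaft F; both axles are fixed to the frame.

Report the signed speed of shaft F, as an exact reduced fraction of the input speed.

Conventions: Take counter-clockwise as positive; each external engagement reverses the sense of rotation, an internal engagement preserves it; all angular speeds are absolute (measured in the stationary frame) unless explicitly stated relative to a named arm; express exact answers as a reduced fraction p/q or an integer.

-49842/20825

5-mesh fixed-axis compound train (all bearings frame-fixed)
mesh 1 [90T→35T]: |ω|/ω_in = 1×90/35 = 18/7, sense flips to −
mesh 2 [71T→42T]: |ω|/ω_in = (18/7)×71/42 = 213/49, sense flips to +
mesh 3 [52T→36T]: |ω|/ω_in = (213/49)×52/36 = 923/147, sense flips to −
mesh 4 [27T→75T]: |ω|/ω_in = (923/147)×27/75 = 2769/1225, sense flips to +
mesh 5 [54T→51T]: |ω|/ω_in = (2769/1225)×54/51 = 49842/20825, sense flips to −
signed output speed (× input speed) = -49842/20825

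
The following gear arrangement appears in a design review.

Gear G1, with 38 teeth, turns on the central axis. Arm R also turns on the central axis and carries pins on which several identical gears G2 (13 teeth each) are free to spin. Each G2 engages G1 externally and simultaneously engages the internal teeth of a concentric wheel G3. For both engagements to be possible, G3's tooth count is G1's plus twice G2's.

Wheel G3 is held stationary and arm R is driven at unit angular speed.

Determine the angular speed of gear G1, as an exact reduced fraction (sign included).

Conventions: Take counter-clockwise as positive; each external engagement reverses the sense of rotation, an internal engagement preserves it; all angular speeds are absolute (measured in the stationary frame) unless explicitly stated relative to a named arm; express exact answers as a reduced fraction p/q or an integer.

51/19

topology: planetary set — G1 38T / G2 13T / G3 64T, arm = carrier (Willis)
ring teeth: 38 + 2·13 = 64
38(ω_sun−ω_arm) = −64(ω_ring−ω_arm),  ω_ring = 0, ω_arm = 1
ω_sun = 1 − (64/38)(0−1) = 51/19
exact speed ratio = 51/19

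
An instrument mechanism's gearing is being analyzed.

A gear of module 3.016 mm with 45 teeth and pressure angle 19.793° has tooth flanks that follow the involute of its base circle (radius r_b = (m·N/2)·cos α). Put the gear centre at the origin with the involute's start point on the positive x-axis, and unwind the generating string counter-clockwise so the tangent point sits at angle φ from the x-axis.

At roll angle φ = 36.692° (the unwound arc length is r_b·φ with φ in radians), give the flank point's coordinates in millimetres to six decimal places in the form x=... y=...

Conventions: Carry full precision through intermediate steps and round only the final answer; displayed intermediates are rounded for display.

recognized (one wheel, involute flank): single-mesh tooth geometry, m = 3.016, N = 45
pitch radius r_p = m·N/2 = 3.016·45/2 = 67.860000
base radius r_b = r_p·cos α = 67.860000·cos 19.793° = 63.850977
roll angle φ = 36.692° = 0.64039621 rad
x = r_b·(cos φ + φ·sin φ) = 75.631754
y = r_b·(sin φ − φ·cos φ) = 5.363845

x=75.631754 y=5.363845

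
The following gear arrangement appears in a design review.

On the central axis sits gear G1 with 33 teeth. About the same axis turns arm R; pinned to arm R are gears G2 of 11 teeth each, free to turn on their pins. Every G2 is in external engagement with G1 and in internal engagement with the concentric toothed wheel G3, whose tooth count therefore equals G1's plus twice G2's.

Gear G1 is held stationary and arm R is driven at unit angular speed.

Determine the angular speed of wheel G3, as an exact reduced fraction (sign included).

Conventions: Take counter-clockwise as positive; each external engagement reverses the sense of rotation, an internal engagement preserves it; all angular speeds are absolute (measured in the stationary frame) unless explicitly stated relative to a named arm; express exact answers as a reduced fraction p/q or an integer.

8/5

class = planetary set [G3 = 33+2·11 = 55; Willis about the carrier]
ring teeth: 33 + 2·11 = 55
33(ω_sun−ω_arm) = −55(ω_ring−ω_arm),  ω_sun = 0, ω_arm = 1
ω_ring = 1 − (33/55)(0−1) = 8/5
exact speed ratio = 8/5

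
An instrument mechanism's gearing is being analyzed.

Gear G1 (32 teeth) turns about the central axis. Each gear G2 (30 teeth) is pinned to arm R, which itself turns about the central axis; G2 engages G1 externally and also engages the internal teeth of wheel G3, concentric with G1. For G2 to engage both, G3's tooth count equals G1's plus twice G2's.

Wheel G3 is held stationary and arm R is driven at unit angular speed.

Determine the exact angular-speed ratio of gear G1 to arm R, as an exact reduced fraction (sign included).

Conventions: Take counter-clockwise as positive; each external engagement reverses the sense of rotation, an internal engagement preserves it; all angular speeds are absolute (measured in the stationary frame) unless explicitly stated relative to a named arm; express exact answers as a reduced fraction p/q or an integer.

planetary set (32T centre, 30T on arm, 92T internal) — Willis relation
ring teeth: 32 + 2·30 = 92
32(ω_sun−ω_arm) = −92(ω_ring−ω_arm),  ω_ring = 0, ω_arm = 1
ω_sun = 1 − (92/32)(0−1) = 31/8
ω_out/ω_in = 31/8

31/8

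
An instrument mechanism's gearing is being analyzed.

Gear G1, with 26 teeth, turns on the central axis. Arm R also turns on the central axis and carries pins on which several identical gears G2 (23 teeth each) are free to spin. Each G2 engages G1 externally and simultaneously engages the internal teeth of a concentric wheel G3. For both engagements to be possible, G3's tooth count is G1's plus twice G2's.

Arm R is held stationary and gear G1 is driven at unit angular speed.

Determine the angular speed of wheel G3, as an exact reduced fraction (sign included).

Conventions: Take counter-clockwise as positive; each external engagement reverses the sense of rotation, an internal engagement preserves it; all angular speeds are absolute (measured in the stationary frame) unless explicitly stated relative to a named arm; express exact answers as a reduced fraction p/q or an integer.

-13/36

planetary set (26T centre, 23T on arm, 72T internal) — Willis relation
ring teeth: 26 + 2·23 = 72
26(ω_sun−ω_arm) = −72(ω_ring−ω_arm),  ω_arm = 0, ω_sun = 1
ω_ring = 0 − (26/72)(1−0) = -13/36
exact speed ratio = -13/36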